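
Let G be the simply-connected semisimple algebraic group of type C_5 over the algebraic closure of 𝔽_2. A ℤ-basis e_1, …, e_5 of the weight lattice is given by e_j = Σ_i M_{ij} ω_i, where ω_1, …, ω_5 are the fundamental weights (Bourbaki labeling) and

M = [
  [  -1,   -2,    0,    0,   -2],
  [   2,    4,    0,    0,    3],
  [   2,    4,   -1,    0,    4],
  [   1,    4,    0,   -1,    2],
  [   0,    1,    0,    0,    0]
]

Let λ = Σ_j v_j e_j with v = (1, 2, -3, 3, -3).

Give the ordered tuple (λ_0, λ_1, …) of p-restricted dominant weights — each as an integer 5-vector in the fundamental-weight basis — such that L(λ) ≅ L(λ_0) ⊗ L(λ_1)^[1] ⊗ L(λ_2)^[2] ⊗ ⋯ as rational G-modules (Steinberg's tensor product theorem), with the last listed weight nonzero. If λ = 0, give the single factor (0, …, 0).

Compute c_i = Σ_j M_{ij} v_j with v = (1, 2, -3, 3, -3):
  c_1 = (-1)·(1) + (-2)·(2) + (0)·(-3) + 0·3 + (-2)·(-3) = 1
  c_2 = 2·1 + 4·2 + (0)·(-3) + 0·3 + (3)·(-3) = 1
  c_3 = 2·1 + 4·2 + (-1)·(-3) + 0·3 + (4)·(-3) = 1
  c_4 = 1·1 + 4·2 + (0)·(-3) + (-1)·(3) + (2)·(-3) = 0
  c_5 = 0·1 + 1·2 + (0)·(-3) + 0·3 + (0)·(-3) = 2
Writing each c_i in base p = 2:
  c_1 = 1 = 1·2^0
  c_2 = 1 = 1·2^0
  c_3 = 1 = 1·2^0
  c_4 = 0
  c_5 = 2 = 0·2^0 + 1·2^1
Factor λ_0 = (1, 1, 1, 0, 0)
Factor λ_1 = (0, 0, 0, 0, 1)

((1, 1, 1, 0, 0), (0, 0, 0, 0, 1))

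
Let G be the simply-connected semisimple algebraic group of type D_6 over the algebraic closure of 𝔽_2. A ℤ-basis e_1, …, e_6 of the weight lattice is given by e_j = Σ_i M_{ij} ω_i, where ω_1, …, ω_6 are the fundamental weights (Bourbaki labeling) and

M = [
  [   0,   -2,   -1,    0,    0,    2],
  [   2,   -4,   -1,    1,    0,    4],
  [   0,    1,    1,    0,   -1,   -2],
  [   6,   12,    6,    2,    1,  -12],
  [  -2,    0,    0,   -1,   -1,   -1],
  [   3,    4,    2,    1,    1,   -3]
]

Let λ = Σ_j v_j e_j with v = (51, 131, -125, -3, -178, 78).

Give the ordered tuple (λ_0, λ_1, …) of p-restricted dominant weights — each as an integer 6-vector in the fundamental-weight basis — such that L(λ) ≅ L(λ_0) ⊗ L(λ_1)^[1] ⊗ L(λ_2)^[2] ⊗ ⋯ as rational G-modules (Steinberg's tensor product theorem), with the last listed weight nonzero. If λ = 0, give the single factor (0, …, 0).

Change of basis e → ω: c = M·v where v = (51, 131, -125, -3, -178, 78):
  c_1 = (0)·(51) + (-2)·(131) + (-1)·(-125) + (0)·(-3) + (0)·(-178) + (2)·(78) = 19
  c_2 = (2)·(51) + (-4)·(131) + (-1)·(-125) + (1)·(-3) + (0)·(-178) + (4)·(78) = 12
  c_3 = (0)·(51) + (1)·(131) + (1)·(-125) + (0)·(-3) + (-1)·(-178) + (-2)·(78) = 28
  c_4 = (6)·(51) + (12)·(131) + (6)·(-125) + (2)·(-3) + (1)·(-178) + (-12)·(78) = 8
  c_5 = (-2)·(51) + (0)·(131) + (0)·(-125) + (-1)·(-3) + (-1)·(-178) + (-1)·(78) = 1
  c_6 = (3)·(51) + (4)·(131) + (2)·(-125) + (1)·(-3) + (1)·(-178) + (-3)·(78) = 12
Base-2 expansion of each c_i:
  c_1 = 19 = 1·2^0 + 1·2^1 + 0·2^2 + 0·2^3 + 1·2^4
  c_2 = 12 = 0·2^0 + 0·2^1 + 1·2^2 + 1·2^3
  c_3 = 28 = 0·2^0 + 0·2^1 + 1·2^2 + 1·2^3 + 1·2^4
  c_4 = 8 = 0·2^0 + 0·2^1 + 0·2^2 + 1·2^3
  c_5 = 1 = 1·2^0
  c_6 = 12 = 0·2^0 + 0·2^1 + 1·2^2 + 1·2^3
λ_0 = (1, 0, 0, 0, 1, 0)
λ_1 = (1, 0, 0, 0, 0, 0)
λ_2 = (0, 1, 1, 0, 0, 1)
λ_3 = (0, 1, 1, 1, 0, 1)
λ_4 = (1, 0, 1, 0, 0, 0)

((1, 0, 0, 0, 1, 0), (1, 0, 0, 0, 0, 0), (0, 1, 1, 0, 0, 1), (0, 1, 1, 1, 0, 1), (1, 0, 1, 0, 0, 0))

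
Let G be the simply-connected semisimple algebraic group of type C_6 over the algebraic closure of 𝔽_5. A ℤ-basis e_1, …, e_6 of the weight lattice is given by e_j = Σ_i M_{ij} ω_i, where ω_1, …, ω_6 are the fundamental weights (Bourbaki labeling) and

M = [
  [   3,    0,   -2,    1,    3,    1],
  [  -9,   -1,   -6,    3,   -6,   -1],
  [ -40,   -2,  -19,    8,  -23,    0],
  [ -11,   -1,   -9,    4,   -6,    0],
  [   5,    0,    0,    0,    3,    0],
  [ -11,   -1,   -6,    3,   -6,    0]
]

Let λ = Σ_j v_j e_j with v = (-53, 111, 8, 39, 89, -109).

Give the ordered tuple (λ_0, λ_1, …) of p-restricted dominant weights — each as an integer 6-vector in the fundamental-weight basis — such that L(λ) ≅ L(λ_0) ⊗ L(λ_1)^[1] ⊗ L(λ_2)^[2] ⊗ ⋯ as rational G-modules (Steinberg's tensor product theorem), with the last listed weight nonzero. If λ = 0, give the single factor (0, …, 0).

Change of basis e → ω: c = M·v where v = (-53, 111, 8, 39, 89, -109):
  c_1 = (3)·(-53) + 0·111 + (-2)·(8) + 1·39 + 3·89 + (1)·(-109) = 22
  c_2 = (-9)·(-53) + (-1)·(111) + (-6)·(8) + 3·39 + (-6)·(89) + (-1)·(-109) = 10
  c_3 = (-40)·(-53) + (-2)·(111) + (-19)·(8) + 8·39 + (-23)·(89) + (0)·(-109) = 11
  c_4 = (-11)·(-53) + (-1)·(111) + (-9)·(8) + 4·39 + (-6)·(89) + (0)·(-109) = 22
  c_5 = (5)·(-53) + 0·111 + 0·8 + 0·39 + 3·89 + (0)·(-109) = 2
  c_6 = (-11)·(-53) + (-1)·(111) + (-6)·(8) + 3·39 + (-6)·(89) + (0)·(-109) = 7
p = 5; digits c_i = Σ_j d_{ij}·5^j, 0 ≤ d_{ij} < 5:
  c_1 = 22 = 2·5^0 + 4·5^1
  c_2 = 10 = 0·5^0 + 2·5^1
  c_3 = 11 = 1·5^0 + 2·5^1
  c_4 = 22 = 2·5^0 + 4·5^1
  c_5 = 2 = 2·5^0
  c_6 = 7 = 2·5^0 + 1·5^1
p-restricted factor λ_0 = (2, 0, 1, 2, 2, 2)
p-restricted factor λ_1 = (4, 2, 2, 4, 0, 1)

((2, 0, 1, 2, 2, 2), (4, 2, 2, 4, 0, 1))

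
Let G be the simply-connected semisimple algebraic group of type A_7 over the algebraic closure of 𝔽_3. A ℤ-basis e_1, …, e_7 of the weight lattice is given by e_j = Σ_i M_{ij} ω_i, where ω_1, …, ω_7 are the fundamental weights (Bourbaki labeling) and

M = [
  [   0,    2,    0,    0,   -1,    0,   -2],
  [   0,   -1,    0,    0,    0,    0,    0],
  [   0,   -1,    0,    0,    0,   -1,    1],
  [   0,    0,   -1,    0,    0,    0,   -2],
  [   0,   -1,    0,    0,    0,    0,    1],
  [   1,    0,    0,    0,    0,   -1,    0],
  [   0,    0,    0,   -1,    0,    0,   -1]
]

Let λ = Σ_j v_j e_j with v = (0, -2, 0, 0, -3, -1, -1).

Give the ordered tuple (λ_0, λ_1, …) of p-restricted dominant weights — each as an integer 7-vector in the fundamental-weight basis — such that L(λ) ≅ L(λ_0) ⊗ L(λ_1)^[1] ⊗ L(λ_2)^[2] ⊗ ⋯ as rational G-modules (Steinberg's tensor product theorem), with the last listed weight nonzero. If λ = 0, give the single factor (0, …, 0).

((1, 2, 2, 2, 1, 1, 1),)

Change of basis e → ω: c = M·v where v = (0, -2, 0, 0, -3, -1, -1):
  c_1 = (0)·(0) + (2)·(-2) + (0)·(0) + (0)·(0) + (-1)·(-3) + (0)·(-1) + (-2)·(-1) = 1
  c_2 = (0)·(0) + (-1)·(-2) + (0)·(0) + (0)·(0) + (0)·(-3) + (0)·(-1) + (0)·(-1) = 2
  c_3 = (0)·(0) + (-1)·(-2) + (0)·(0) + (0)·(0) + (0)·(-3) + (-1)·(-1) + (1)·(-1) = 2
  c_4 = (0)·(0) + (0)·(-2) + (-1)·(0) + (0)·(0) + (0)·(-3) + (0)·(-1) + (-2)·(-1) = 2
  c_5 = (0)·(0) + (-1)·(-2) + (0)·(0) + (0)·(0) + (0)·(-3) + (0)·(-1) + (1)·(-1) = 1
  c_6 = (1)·(0) + (0)·(-2) + (0)·(0) + (0)·(0) + (0)·(-3) + (-1)·(-1) + (0)·(-1) = 1
  c_7 = (0)·(0) + (0)·(-2) + (0)·(0) + (-1)·(0) + (0)·(-3) + (0)·(-1) + (-1)·(-1) = 1
p = 3; digits c_i = Σ_j d_{ij}·3^j, 0 ≤ d_{ij} < 3:
  c_1 = 1 = 1·3^0
  c_2 = 2 = 2·3^0
  c_3 = 2 = 2·3^0
  c_4 = 2 = 2·3^0
  c_5 = 1 = 1·3^0
  c_6 = 1 = 1·3^0
  c_7 = 1 = 1·3^0
Factor λ_0 = (1, 2, 2, 2, 1, 1, 1)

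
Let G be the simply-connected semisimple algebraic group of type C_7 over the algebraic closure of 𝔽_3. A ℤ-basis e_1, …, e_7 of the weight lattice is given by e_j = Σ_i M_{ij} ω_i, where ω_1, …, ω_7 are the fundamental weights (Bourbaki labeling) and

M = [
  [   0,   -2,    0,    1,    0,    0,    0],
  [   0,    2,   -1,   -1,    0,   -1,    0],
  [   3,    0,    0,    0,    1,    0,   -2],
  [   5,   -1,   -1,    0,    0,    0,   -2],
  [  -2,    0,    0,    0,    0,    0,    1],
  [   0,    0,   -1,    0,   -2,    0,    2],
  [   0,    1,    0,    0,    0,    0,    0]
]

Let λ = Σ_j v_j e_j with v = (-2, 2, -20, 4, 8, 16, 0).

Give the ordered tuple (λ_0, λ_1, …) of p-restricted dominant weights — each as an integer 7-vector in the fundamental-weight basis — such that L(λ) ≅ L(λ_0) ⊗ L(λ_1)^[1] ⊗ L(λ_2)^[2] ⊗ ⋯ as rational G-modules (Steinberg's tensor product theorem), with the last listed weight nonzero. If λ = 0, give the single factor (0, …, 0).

((0, 1, 2, 2, 1, 1, 2), (0, 1, 0, 2, 1, 1, 0))

In the fundamental-weight basis, λ has coordinates c = M·v (v = (-2, 2, -20, 4, 8, 16, 0)):
  c_1 = (0)·(-2) + (-2)·(2) + (0)·(-20) + 1·4 + 0·8 + 0·16 + 0·0 = 0
  c_2 = (0)·(-2) + 2·2 + (-1)·(-20) + (-1)·(4) + 0·8 + (-1)·(16) + 0·0 = 4
  c_3 = (3)·(-2) + 0·2 + (0)·(-20) + 0·4 + 1·8 + 0·16 + (-2)·(0) = 2
  c_4 = (5)·(-2) + (-1)·(2) + (-1)·(-20) + 0·4 + 0·8 + 0·16 + (-2)·(0) = 8
  c_5 = (-2)·(-2) + 0·2 + (0)·(-20) + 0·4 + 0·8 + 0·16 + 1·0 = 4
  c_6 = (0)·(-2) + 0·2 + (-1)·(-20) + 0·4 + (-2)·(8) + 0·16 + 2·0 = 4
  c_7 = (0)·(-2) + 1·2 + (0)·(-20) + 0·4 + 0·8 + 0·16 + 0·0 = 2
Base-3 expansion of each c_i:
  c_1 = 0
  c_2 = 4 = 1·3^0 + 1·3^1
  c_3 = 2 = 2·3^0
  c_4 = 8 = 2·3^0 + 2·3^1
  c_5 = 4 = 1·3^0 + 1·3^1
  c_6 = 4 = 1·3^0 + 1·3^1
  c_7 = 2 = 2·3^0
λ_0 = (0, 1, 2, 2, 1, 1, 2)
λ_1 = (0, 1, 0, 2, 1, 1, 0)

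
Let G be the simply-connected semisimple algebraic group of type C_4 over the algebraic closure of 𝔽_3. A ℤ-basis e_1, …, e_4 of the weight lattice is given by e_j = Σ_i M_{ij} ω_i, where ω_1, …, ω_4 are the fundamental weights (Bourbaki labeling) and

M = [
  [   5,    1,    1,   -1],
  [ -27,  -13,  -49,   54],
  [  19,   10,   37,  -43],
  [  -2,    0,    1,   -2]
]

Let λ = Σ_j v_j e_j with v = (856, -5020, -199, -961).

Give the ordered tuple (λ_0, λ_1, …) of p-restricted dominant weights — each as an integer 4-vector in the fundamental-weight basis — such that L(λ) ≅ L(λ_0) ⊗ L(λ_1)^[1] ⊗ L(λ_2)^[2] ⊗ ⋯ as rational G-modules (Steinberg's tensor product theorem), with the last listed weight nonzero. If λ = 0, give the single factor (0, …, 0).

((1, 2, 0, 2), (1, 1, 2, 0), (2, 0, 2, 1))

Compute c_i = Σ_j M_{ij} v_j with v = (856, -5020, -199, -961):
  c_1 = 5*856 + 1*-5020 + 1*-199 + -1*-961 = 22
  c_2 = -27*856 + -13*-5020 + -49*-199 + 54*-961 = 5
  c_3 = 19*856 + 10*-5020 + 37*-199 + -43*-961 = 24
  c_4 = -2*856 + 0*-5020 + 1*-199 + -2*-961 = 11
p = 3; digits c_i = Σ_j d_{ij}·3^j, 0 ≤ d_{ij} < 3:
  c_1 = 22 = 1·3^0 + 1·3^1 + 2·3^2
  c_2 = 5 = 2·3^0 + 1·3^1
  c_3 = 24 = 0·3^0 + 2·3^1 + 2·3^2
  c_4 = 11 = 2·3^0 + 0·3^1 + 1·3^2
λ_0 = (1, 2, 0, 2)
λ_1 = (1, 1, 2, 0)
λ_2 = (2, 0, 2, 1)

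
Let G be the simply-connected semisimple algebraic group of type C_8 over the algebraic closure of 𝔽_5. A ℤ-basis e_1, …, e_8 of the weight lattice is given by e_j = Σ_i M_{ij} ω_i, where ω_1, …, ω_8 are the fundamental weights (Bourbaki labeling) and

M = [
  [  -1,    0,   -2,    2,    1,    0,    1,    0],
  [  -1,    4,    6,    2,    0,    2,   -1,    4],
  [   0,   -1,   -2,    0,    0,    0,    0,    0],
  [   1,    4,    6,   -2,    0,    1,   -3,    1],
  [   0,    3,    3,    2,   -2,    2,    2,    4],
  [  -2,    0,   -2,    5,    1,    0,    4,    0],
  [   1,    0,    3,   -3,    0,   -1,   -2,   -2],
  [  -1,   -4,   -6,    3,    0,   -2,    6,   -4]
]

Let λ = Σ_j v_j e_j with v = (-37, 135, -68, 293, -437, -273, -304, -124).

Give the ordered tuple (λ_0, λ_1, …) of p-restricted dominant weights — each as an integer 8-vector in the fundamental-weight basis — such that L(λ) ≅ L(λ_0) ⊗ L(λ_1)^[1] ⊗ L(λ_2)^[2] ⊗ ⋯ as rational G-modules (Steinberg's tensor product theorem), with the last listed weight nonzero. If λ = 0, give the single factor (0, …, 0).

Compute c_i = Σ_j M_{ij} v_j with v = (-37, 135, -68, 293, -437, -273, -304, -124):
  c_1 = (-1)·(-37) + 0·135 + (-2)·(-68) + 2·293 + (1)·(-437) + (0)·(-273) + (1)·(-304) + (0)·(-124) = 18
  c_2 = (-1)·(-37) + 4·135 + (6)·(-68) + 2·293 + (0)·(-437) + (2)·(-273) + (-1)·(-304) + (4)·(-124) = 17
  c_3 = (0)·(-37) + (-1)·(135) + (-2)·(-68) + 0·293 + (0)·(-437) + (0)·(-273) + (0)·(-304) + (0)·(-124) = 1
  c_4 = (1)·(-37) + 4·135 + (6)·(-68) + (-2)·(293) + (0)·(-437) + (1)·(-273) + (-3)·(-304) + (1)·(-124) = 24
  c_5 = (0)·(-37) + 3·135 + (3)·(-68) + 2·293 + (-2)·(-437) + (2)·(-273) + (2)·(-304) + (4)·(-124) = 11
  c_6 = (-2)·(-37) + 0·135 + (-2)·(-68) + 5·293 + (1)·(-437) + (0)·(-273) + (4)·(-304) + (0)·(-124) = 22
  c_7 = (1)·(-37) + 0·135 + (3)·(-68) + (-3)·(293) + (0)·(-437) + (-1)·(-273) + (-2)·(-304) + (-2)·(-124) = 9
  c_8 = (-1)·(-37) + (-4)·(135) + (-6)·(-68) + 3·293 + (0)·(-437) + (-2)·(-273) + (6)·(-304) + (-4)·(-124) = 2
Expand coordinatewise in base 5:
  c_1 = 18 = 3·5^0 + 3·5^1
  c_2 = 17 = 2·5^0 + 3·5^1
  c_3 = 1 = 1·5^0
  c_4 = 24 = 4·5^0 + 4·5^1
  c_5 = 11 = 1·5^0 + 2·5^1
  c_6 = 22 = 2·5^0 + 4·5^1
  c_7 = 9 = 4·5^0 + 1·5^1
  c_8 = 2 = 2·5^0
Factor λ_0 = (3, 2, 1, 4, 1, 2, 4, 2)
Factor λ_1 = (3, 3, 0, 4, 2, 4, 1, 0)

((3, 2, 1, 4, 1, 2, 4, 2), (3, 3, 0, 4, 2, 4, 1, 0))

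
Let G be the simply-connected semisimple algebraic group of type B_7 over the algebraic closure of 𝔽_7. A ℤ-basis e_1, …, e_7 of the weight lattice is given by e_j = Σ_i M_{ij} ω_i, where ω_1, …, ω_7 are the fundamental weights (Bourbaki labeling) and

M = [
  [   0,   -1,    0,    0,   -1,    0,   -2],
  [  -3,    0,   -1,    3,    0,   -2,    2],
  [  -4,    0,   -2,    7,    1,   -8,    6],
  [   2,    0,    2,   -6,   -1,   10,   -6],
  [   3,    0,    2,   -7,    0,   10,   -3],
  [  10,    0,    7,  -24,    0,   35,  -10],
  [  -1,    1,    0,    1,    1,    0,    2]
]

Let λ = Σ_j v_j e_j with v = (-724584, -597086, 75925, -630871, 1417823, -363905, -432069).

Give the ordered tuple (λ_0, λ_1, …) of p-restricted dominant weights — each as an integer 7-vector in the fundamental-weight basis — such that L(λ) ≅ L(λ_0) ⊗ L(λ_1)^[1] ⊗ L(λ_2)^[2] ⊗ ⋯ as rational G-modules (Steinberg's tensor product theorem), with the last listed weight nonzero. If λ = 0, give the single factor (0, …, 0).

((1, 6, 6, 6, 0, 5, 3), (5, 5, 0, 3, 0, 2, 5), (3, 5, 3, 2, 5, 5, 4), (0, 4, 6, 5, 2, 2, 6), (4, 0, 6, 2, 0, 4, 6), (2, 4, 3, 1, 3, 0, 2))

Converting to the ω-basis (c_i = row i of M dotted with v = (-724584, -597086, 75925, -630871, 1417823, -363905, -432069)):
  c_1 = (0)·(-724584) + (-1)·(-597086) + (0)·(75925) + (0)·(-630871) + (-1)·(1417823) + (0)·(-363905) + (-2)·(-432069) = 43401
  c_2 = (-3)·(-724584) + (0)·(-597086) + (-1)·(75925) + (3)·(-630871) + (0)·(1417823) + (-2)·(-363905) + (2)·(-432069) = 68886
  c_3 = (-4)·(-724584) + (0)·(-597086) + (-2)·(75925) + (7)·(-630871) + (1)·(1417823) + (-8)·(-363905) + (6)·(-432069) = 67038
  c_4 = (2)·(-724584) + (0)·(-597086) + (2)·(75925) + (-6)·(-630871) + (-1)·(1417823) + (10)·(-363905) + (-6)·(-432069) = 23449
  c_5 = (3)·(-724584) + (0)·(-597086) + (2)·(75925) + (-7)·(-630871) + (0)·(1417823) + (10)·(-363905) + (-3)·(-432069) = 51352
  c_6 = (10)·(-724584) + (0)·(-597086) + (7)·(75925) + (-24)·(-630871) + (0)·(1417823) + (35)·(-363905) + (-10)·(-432069) = 10554
  c_7 = (-1)·(-724584) + (1)·(-597086) + (0)·(75925) + (1)·(-630871) + (1)·(1417823) + (0)·(-363905) + (2)·(-432069) = 50312
p = 7; digits c_i = Σ_j d_{ij}·7^j, 0 ≤ d_{ij} < 7:
  c_1 = 43401 = 1·7^0 + 5·7^1 + 3·7^2 + 0·7^3 + 4·7^4 + 2·7^5
  c_2 = 68886 = 6·7^0 + 5·7^1 + 5·7^2 + 4·7^3 + 0·7^4 + 4·7^5
  c_3 = 67038 = 6·7^0 + 0·7^1 + 3·7^2 + 6·7^3 + 6·7^4 + 3·7^5
  c_4 = 23449 = 6·7^0 + 3·7^1 + 2·7^2 + 5·7^3 + 2·7^4 + 1·7^5
  c_5 = 51352 = 0·7^0 + 0·7^1 + 5·7^2 + 2·7^3 + 0·7^4 + 3·7^5
  c_6 = 10554 = 5·7^0 + 2·7^1 + 5·7^2 + 2·7^3 + 4·7^4
  c_7 = 50312 = 3·7^0 + 5·7^1 + 4·7^2 + 6·7^3 + 6·7^4 + 2·7^5
Factor λ_0 = (1, 6, 6, 6, 0, 5, 3)
Factor λ_1 = (5, 5, 0, 3, 0, 2, 5)
Factor λ_2 = (3, 5, 3, 2, 5, 5, 4)
Factor λ_3 = (0, 4, 6, 5, 2, 2, 6)
Factor λ_4 = (4, 0, 6, 2, 0, 4, 6)
Factor λ_5 = (2, 4, 3, 1, 3, 0, 2)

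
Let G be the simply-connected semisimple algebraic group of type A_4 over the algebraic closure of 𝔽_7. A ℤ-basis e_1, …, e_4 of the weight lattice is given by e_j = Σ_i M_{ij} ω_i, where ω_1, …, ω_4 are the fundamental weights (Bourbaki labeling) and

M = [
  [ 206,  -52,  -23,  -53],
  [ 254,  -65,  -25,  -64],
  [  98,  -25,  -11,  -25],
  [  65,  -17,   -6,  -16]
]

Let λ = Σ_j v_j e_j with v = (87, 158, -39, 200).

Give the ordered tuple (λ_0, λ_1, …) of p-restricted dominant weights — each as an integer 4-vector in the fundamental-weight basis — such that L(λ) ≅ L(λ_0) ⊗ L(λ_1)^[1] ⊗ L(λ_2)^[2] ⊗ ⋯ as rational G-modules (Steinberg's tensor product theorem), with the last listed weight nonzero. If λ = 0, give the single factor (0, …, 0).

((3, 3, 5, 3),)

Converting to the ω-basis (c_i = row i of M dotted with v = (87, 158, -39, 200)):
  c_1 = 206·87 + (-52)·(158) + (-23)·(-39) + (-53)·(200) = 3
  c_2 = 254·87 + (-65)·(158) + (-25)·(-39) + (-64)·(200) = 3
  c_3 = 98·87 + (-25)·(158) + (-11)·(-39) + (-25)·(200) = 5
  c_4 = 65·87 + (-17)·(158) + (-6)·(-39) + (-16)·(200) = 3
Writing each c_i in base p = 7:
  c_1 = 3 = 3·7^0
  c_2 = 3 = 3·7^0
  c_3 = 5 = 5·7^0
  c_4 = 3 = 3·7^0
λ_0 = (3, 3, 5, 3)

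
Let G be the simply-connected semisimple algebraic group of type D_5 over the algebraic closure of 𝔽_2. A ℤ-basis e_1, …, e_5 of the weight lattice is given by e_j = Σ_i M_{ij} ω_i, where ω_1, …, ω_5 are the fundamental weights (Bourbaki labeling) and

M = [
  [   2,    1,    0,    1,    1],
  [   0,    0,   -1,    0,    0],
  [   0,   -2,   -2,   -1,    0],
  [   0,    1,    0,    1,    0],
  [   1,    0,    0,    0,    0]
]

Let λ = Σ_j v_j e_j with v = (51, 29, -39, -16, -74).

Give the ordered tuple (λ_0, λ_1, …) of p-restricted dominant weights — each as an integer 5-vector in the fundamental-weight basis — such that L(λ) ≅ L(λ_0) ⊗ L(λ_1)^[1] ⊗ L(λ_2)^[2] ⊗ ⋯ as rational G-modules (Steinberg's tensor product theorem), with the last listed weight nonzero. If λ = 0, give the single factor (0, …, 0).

ω-coordinates c = M·v, v = (51, 29, -39, -16, -74):
  c_1 = (2)·(51) + (1)·(29) + (0)·(-39) + (1)·(-16) + (1)·(-74) = 41
  c_2 = (0)·(51) + (0)·(29) + (-1)·(-39) + (0)·(-16) + (0)·(-74) = 39
  c_3 = (0)·(51) + (-2)·(29) + (-2)·(-39) + (-1)·(-16) + (0)·(-74) = 36
  c_4 = (0)·(51) + (1)·(29) + (0)·(-39) + (1)·(-16) + (0)·(-74) = 13
  c_5 = (1)·(51) + (0)·(29) + (0)·(-39) + (0)·(-16) + (0)·(-74) = 51
p = 2; digits c_i = Σ_j d_{ij}·2^j, 0 ≤ d_{ij} < 2:
  c_1 = 41 = 1·2^0 + 0·2^1 + 0·2^2 + 1·2^3 + 0·2^4 + 1·2^5
  c_2 = 39 = 1·2^0 + 1·2^1 + 1·2^2 + 0·2^3 + 0·2^4 + 1·2^5
  c_3 = 36 = 0·2^0 + 0·2^1 + 1·2^2 + 0·2^3 + 0·2^4 + 1·2^5
  c_4 = 13 = 1·2^0 + 0·2^1 + 1·2^2 + 1·2^3
  c_5 = 51 = 1·2^0 + 1·2^1 + 0·2^2 + 0·2^3 + 1·2^4 + 1·2^5
λ_0 = (1, 1, 0, 1, 1)
λ_1 = (0, 1, 0, 0, 1)
λ_2 = (0, 1, 1, 1, 0)
λ_3 = (1, 0, 0, 1, 0)
λ_4 = (0, 0, 0, 0, 1)
λ_5 = (1, 1, 1, 0, 1)

((1, 1, 0, 1, 1), (0, 1, 0, 0, 1), (0, 1, 1, 1, 0), (1, 0, 0, 1, 0), (0, 0, 0, 0, 1), (1, 1, 1, 0, 1))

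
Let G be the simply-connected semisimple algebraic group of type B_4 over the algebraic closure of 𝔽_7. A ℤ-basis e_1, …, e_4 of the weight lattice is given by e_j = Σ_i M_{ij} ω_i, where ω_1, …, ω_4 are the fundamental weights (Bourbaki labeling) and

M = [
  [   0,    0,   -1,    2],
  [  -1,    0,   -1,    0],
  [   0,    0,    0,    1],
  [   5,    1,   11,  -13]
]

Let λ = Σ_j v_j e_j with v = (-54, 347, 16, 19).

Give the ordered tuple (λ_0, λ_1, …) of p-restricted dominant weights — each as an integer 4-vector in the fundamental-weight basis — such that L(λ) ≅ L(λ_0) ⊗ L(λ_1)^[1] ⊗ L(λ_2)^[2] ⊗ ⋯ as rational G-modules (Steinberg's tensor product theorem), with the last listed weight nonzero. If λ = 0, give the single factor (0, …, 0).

In the fundamental-weight basis, λ has coordinates c = M·v (v = (-54, 347, 16, 19)):
  c_1 = (0)·(-54) + (0)·(347) + (-1)·(16) + (2)·(19) = 22
  c_2 = (-1)·(-54) + (0)·(347) + (-1)·(16) + (0)·(19) = 38
  c_3 = (0)·(-54) + (0)·(347) + (0)·(16) + (1)·(19) = 19
  c_4 = (5)·(-54) + (1)·(347) + (11)·(16) + (-13)·(19) = 6
Expand coordinatewise in base 7:
  c_1 = 22 = 1·7^0 + 3·7^1
  c_2 = 38 = 3·7^0 + 5·7^1
  c_3 = 19 = 5·7^0 + 2·7^1
  c_4 = 6 = 6·7^0
p-restricted factor λ_0 = (1, 3, 5, 6)
p-restricted factor λ_1 = (3, 5, 2, 0)

((1, 3, 5, 6), (3, 5, 2, 0))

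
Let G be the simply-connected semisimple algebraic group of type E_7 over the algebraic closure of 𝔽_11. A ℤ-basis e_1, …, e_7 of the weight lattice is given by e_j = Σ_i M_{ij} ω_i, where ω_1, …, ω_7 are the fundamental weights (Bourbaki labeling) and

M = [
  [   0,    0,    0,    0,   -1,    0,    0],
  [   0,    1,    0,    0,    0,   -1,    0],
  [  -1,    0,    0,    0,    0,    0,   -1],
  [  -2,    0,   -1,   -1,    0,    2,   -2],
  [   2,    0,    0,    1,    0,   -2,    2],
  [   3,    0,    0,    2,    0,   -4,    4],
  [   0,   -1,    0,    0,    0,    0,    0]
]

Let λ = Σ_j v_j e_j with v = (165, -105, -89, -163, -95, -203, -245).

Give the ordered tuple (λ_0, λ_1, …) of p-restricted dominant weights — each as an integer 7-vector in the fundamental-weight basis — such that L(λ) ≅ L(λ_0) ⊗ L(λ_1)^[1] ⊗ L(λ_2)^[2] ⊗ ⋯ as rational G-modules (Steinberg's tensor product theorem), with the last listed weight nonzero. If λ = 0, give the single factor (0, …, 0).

In the fundamental-weight basis, λ has coordinates c = M·v (v = (165, -105, -89, -163, -95, -203, -245)):
  c_1 = (0)·(165) + (0)·(-105) + (0)·(-89) + (0)·(-163) + (-1)·(-95) + (0)·(-203) + (0)·(-245) = 95
  c_2 = (0)·(165) + (1)·(-105) + (0)·(-89) + (0)·(-163) + (0)·(-95) + (-1)·(-203) + (0)·(-245) = 98
  c_3 = (-1)·(165) + (0)·(-105) + (0)·(-89) + (0)·(-163) + (0)·(-95) + (0)·(-203) + (-1)·(-245) = 80
  c_4 = (-2)·(165) + (0)·(-105) + (-1)·(-89) + (-1)·(-163) + (0)·(-95) + (2)·(-203) + (-2)·(-245) = 6
  c_5 = (2)·(165) + (0)·(-105) + (0)·(-89) + (1)·(-163) + (0)·(-95) + (-2)·(-203) + (2)·(-245) = 83
  c_6 = (3)·(165) + (0)·(-105) + (0)·(-89) + (2)·(-163) + (0)·(-95) + (-4)·(-203) + (4)·(-245) = 1
  c_7 = (0)·(165) + (-1)·(-105) + (0)·(-89) + (0)·(-163) + (0)·(-95) + (0)·(-203) + (0)·(-245) = 105
p = 11; digits c_i = Σ_j d_{ij}·11^j, 0 ≤ d_{ij} < 11:
  c_1 = 95 = 7·11^0 + 8·11^1
  c_2 = 98 = 10·11^0 + 8·11^1
  c_3 = 80 = 3·11^0 + 7·11^1
  c_4 = 6 = 6·11^0
  c_5 = 83 = 6·11^0 + 7·11^1
  c_6 = 1 = 1·11^0
  c_7 = 105 = 6·11^0 + 9·11^1
p-restricted factor λ_0 = (7, 10, 3, 6, 6, 1, 6)
p-restricted factor λ_1 = (8, 8, 7, 0, 7, 0, 9)

((7, 10, 3, 6, 6, 1, 6), (8, 8, 7, 0, 7, 0, 9))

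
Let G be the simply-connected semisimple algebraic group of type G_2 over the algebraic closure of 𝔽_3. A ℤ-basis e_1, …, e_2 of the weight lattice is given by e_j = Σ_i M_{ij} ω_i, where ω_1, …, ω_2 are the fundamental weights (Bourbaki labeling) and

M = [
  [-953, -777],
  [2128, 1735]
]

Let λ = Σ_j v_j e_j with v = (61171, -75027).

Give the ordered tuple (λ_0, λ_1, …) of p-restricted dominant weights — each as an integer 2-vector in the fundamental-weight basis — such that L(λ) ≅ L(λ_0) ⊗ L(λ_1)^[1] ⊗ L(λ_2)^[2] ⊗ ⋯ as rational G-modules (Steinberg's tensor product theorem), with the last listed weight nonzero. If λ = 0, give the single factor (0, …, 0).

In the fundamental-weight basis, λ has coordinates c = M·v (v = (61171, -75027)):
  c_1 = -953*61171 + -777*-75027 = 16
  c_2 = 2128*61171 + 1735*-75027 = 43
p = 3; digits c_i = Σ_j d_{ij}·3^j, 0 ≤ d_{ij} < 3:
  c_1 = 16 = 1·3^0 + 2·3^1 + 1·3^2
  c_2 = 43 = 1·3^0 + 2·3^1 + 1·3^2 + 1·3^3
Factor λ_0 = (1, 1)
Factor λ_1 = (2, 2)
Factor λ_2 = (1, 1)
Factor λ_3 = (0, 1)

((1, 1), (2, 2), (1, 1), (0, 1))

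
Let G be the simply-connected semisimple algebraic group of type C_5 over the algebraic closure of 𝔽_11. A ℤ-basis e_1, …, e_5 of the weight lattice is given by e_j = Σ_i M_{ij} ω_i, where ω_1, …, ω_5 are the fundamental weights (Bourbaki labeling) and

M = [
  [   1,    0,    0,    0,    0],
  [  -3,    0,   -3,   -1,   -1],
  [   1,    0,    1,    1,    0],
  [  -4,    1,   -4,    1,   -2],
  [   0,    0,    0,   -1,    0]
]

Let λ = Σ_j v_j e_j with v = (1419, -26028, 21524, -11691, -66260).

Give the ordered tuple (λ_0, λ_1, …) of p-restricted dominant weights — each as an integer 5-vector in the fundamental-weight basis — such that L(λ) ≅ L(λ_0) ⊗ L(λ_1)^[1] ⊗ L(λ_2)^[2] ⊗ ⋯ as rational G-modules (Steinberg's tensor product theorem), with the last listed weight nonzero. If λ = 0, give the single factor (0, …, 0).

Change of basis e → ω: c = M·v where v = (1419, -26028, 21524, -11691, -66260):
  c_1 = (1)·(1419) + (0)·(-26028) + (0)·(21524) + (0)·(-11691) + (0)·(-66260) = 1419
  c_2 = (-3)·(1419) + (0)·(-26028) + (-3)·(21524) + (-1)·(-11691) + (-1)·(-66260) = 9122
  c_3 = (1)·(1419) + (0)·(-26028) + (1)·(21524) + (1)·(-11691) + (0)·(-66260) = 11252
  c_4 = (-4)·(1419) + (1)·(-26028) + (-4)·(21524) + (1)·(-11691) + (-2)·(-66260) = 3029
  c_5 = (0)·(1419) + (0)·(-26028) + (0)·(21524) + (-1)·(-11691) + (0)·(-66260) = 11691
p = 11; digits c_i = Σ_j d_{ij}·11^j, 0 ≤ d_{ij} < 11:
  c_1 = 1419 = 0·11^0 + 8·11^1 + 0·11^2 + 1·11^3
  c_2 = 9122 = 3·11^0 + 4·11^1 + 9·11^2 + 6·11^3
  c_3 = 11252 = 10·11^0 + 10·11^1 + 4·11^2 + 8·11^3
  c_4 = 3029 = 4·11^0 + 0·11^1 + 3·11^2 + 2·11^3
  c_5 = 11691 = 9·11^0 + 6·11^1 + 8·11^2 + 8·11^3
λ_0 = (0, 3, 10, 4, 9)
λ_1 = (8, 4, 10, 0, 6)
λ_2 = (0, 9, 4, 3, 8)
λ_3 = (1, 6, 8, 2, 8)

((0, 3, 10, 4, 9), (8, 4, 10, 0, 6), (0, 9, 4, 3, 8), (1, 6, 8, 2, 8))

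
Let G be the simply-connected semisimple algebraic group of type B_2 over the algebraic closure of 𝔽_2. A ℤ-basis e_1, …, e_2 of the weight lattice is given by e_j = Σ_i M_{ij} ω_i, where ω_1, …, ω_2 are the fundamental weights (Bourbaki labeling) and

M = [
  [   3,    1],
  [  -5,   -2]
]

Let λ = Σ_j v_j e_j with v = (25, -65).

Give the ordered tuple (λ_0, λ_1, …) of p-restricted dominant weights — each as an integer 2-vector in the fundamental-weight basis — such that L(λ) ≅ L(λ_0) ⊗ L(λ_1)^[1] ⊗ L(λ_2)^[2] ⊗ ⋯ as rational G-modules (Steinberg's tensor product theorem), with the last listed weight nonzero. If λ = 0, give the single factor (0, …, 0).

In the fundamental-weight basis, λ has coordinates c = M·v (v = (25, -65)):
  c_1 = 3*25 + 1*-65 = 10
  c_2 = -5*25 + -2*-65 = 5
Writing each c_i in base p = 2:
  c_1 = 10 = 0·2^0 + 1·2^1 + 0·2^2 + 1·2^3
  c_2 = 5 = 1·2^0 + 0·2^1 + 1·2^2
p-restricted factor λ_0 = (0, 1)
p-restricted factor λ_1 = (1, 0)
p-restricted factor λ_2 = (0, 1)
p-restricted factor λ_3 = (1, 0)

((0, 1), (1, 0), (0, 1), (1, 0))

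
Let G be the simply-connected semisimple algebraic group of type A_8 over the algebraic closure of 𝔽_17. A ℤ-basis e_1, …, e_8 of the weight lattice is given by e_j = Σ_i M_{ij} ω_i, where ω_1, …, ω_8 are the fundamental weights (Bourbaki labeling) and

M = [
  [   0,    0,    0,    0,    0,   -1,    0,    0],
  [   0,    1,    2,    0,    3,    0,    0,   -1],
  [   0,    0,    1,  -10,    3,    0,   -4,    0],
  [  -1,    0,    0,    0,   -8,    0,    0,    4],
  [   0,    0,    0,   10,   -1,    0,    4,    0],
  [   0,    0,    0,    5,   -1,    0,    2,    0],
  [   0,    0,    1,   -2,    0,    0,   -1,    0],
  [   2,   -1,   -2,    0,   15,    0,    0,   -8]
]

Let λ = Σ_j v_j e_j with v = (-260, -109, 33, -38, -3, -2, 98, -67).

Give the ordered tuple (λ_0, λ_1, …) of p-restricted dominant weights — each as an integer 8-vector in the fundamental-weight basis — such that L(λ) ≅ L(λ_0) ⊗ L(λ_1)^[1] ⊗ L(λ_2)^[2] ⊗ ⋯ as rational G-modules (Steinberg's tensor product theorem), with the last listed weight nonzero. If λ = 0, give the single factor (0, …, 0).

In the fundamental-weight basis, λ has coordinates c = M·v (v = (-260, -109, 33, -38, -3, -2, 98, -67)):
  c_1 = (0)·(-260) + (0)·(-109) + (0)·(33) + (0)·(-38) + (0)·(-3) + (-1)·(-2) + (0)·(98) + (0)·(-67) = 2
  c_2 = (0)·(-260) + (1)·(-109) + (2)·(33) + (0)·(-38) + (3)·(-3) + (0)·(-2) + (0)·(98) + (-1)·(-67) = 15
  c_3 = (0)·(-260) + (0)·(-109) + (1)·(33) + (-10)·(-38) + (3)·(-3) + (0)·(-2) + (-4)·(98) + (0)·(-67) = 12
  c_4 = (-1)·(-260) + (0)·(-109) + (0)·(33) + (0)·(-38) + (-8)·(-3) + (0)·(-2) + (0)·(98) + (4)·(-67) = 16
  c_5 = (0)·(-260) + (0)·(-109) + (0)·(33) + (10)·(-38) + (-1)·(-3) + (0)·(-2) + (4)·(98) + (0)·(-67) = 15
  c_6 = (0)·(-260) + (0)·(-109) + (0)·(33) + (5)·(-38) + (-1)·(-3) + (0)·(-2) + (2)·(98) + (0)·(-67) = 9
  c_7 = (0)·(-260) + (0)·(-109) + (1)·(33) + (-2)·(-38) + (0)·(-3) + (0)·(-2) + (-1)·(98) + (0)·(-67) = 11
  c_8 = (2)·(-260) + (-1)·(-109) + (-2)·(33) + (0)·(-38) + (15)·(-3) + (0)·(-2) + (0)·(98) + (-8)·(-67) = 14
Expand coordinatewise in base 17:
  c_1 = 2 = 2·17^0
  c_2 = 15 = 15·17^0
  c_3 = 12 = 12·17^0
  c_4 = 16 = 16·17^0
  c_5 = 15 = 15·17^0
  c_6 = 9 = 9·17^0
  c_7 = 11 = 11·17^0
  c_8 = 14 = 14·17^0
p-restricted factor λ_0 = (2, 15, 12, 16, 15, 9, 11, 14)

((2, 15, 12, 16, 15, 9, 11, 14),)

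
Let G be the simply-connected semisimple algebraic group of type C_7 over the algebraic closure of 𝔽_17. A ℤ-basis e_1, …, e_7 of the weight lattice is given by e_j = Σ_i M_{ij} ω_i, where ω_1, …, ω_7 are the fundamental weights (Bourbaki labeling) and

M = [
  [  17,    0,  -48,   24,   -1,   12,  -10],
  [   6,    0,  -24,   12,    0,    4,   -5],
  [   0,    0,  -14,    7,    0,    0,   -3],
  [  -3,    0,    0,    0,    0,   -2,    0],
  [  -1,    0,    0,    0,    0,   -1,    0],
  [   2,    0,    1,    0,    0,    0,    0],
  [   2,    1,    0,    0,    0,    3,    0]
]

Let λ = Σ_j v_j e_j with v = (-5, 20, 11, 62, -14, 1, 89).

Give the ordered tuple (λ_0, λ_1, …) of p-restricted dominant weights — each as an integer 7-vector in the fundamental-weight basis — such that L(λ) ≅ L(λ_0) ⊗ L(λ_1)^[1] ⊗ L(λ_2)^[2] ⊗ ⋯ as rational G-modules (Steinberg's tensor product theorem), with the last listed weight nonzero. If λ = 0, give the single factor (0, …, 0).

Compute c_i = Σ_j M_{ij} v_j with v = (-5, 20, 11, 62, -14, 1, 89):
  c_1 = (17)·(-5) + 0·20 + (-48)·(11) + 24·62 + (-1)·(-14) + 12·1 + (-10)·(89) = 11
  c_2 = (6)·(-5) + 0·20 + (-24)·(11) + 12·62 + (0)·(-14) + 4·1 + (-5)·(89) = 9
  c_3 = (0)·(-5) + 0·20 + (-14)·(11) + 7·62 + (0)·(-14) + 0·1 + (-3)·(89) = 13
  c_4 = (-3)·(-5) + 0·20 + 0·11 + 0·62 + (0)·(-14) + (-2)·(1) + 0·89 = 13
  c_5 = (-1)·(-5) + 0·20 + 0·11 + 0·62 + (0)·(-14) + (-1)·(1) + 0·89 = 4
  c_6 = (2)·(-5) + 0·20 + 1·11 + 0·62 + (0)·(-14) + 0·1 + 0·89 = 1
  c_7 = (2)·(-5) + 1·20 + 0·11 + 0·62 + (0)·(-14) + 3·1 + 0·89 = 13
Writing each c_i in base p = 17:
  c_1 = 11 = 11·17^0
  c_2 = 9 = 9·17^0
  c_3 = 13 = 13·17^0
  c_4 = 13 = 13·17^0
  c_5 = 4 = 4·17^0
  c_6 = 1 = 1·17^0
  c_7 = 13 = 13·17^0
p-restricted factor λ_0 = (11, 9, 13, 13, 4, 1, 13)

((11, 9, 13, 13, 4, 1, 13),)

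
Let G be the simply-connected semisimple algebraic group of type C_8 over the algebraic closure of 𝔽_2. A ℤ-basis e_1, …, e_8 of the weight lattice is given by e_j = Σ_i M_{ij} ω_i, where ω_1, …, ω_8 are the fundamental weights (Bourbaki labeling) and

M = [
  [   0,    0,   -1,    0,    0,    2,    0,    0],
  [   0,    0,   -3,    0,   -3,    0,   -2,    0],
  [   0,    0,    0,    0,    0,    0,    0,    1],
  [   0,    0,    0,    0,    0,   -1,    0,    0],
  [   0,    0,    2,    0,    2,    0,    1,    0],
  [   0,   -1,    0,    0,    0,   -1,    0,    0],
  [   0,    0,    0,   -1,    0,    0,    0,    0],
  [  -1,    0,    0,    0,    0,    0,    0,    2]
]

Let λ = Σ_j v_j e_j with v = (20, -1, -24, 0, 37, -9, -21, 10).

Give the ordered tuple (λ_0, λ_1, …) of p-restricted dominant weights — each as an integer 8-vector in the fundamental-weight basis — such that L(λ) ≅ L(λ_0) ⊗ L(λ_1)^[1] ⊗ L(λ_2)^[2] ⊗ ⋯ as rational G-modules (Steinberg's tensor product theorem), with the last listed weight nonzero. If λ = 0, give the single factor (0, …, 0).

((0, 1, 0, 1, 1, 0, 0, 0), (1, 1, 1, 0, 0, 1, 0, 0), (1, 0, 0, 0, 1, 0, 0, 0), (0, 0, 1, 1, 0, 1, 0, 0))

Converting to the ω-basis (c_i = row i of M dotted with v = (20, -1, -24, 0, 37, -9, -21, 10)):
  c_1 = (0)·(20) + (0)·(-1) + (-1)·(-24) + (0)·(0) + (0)·(37) + (2)·(-9) + (0)·(-21) + (0)·(10) = 6
  c_2 = (0)·(20) + (0)·(-1) + (-3)·(-24) + (0)·(0) + (-3)·(37) + (0)·(-9) + (-2)·(-21) + (0)·(10) = 3
  c_3 = (0)·(20) + (0)·(-1) + (0)·(-24) + (0)·(0) + (0)·(37) + (0)·(-9) + (0)·(-21) + (1)·(10) = 10
  c_4 = (0)·(20) + (0)·(-1) + (0)·(-24) + (0)·(0) + (0)·(37) + (-1)·(-9) + (0)·(-21) + (0)·(10) = 9
  c_5 = (0)·(20) + (0)·(-1) + (2)·(-24) + (0)·(0) + (2)·(37) + (0)·(-9) + (1)·(-21) + (0)·(10) = 5
  c_6 = (0)·(20) + (-1)·(-1) + (0)·(-24) + (0)·(0) + (0)·(37) + (-1)·(-9) + (0)·(-21) + (0)·(10) = 10
  c_7 = (0)·(20) + (0)·(-1) + (0)·(-24) + (-1)·(0) + (0)·(37) + (0)·(-9) + (0)·(-21) + (0)·(10) = 0
  c_8 = (-1)·(20) + (0)·(-1) + (0)·(-24) + (0)·(0) + (0)·(37) + (0)·(-9) + (0)·(-21) + (2)·(10) = 0
p = 2; digits c_i = Σ_j d_{ij}·2^j, 0 ≤ d_{ij} < 2:
  c_1 = 6 = 0·2^0 + 1·2^1 + 1·2^2
  c_2 = 3 = 1·2^0 + 1·2^1
  c_3 = 10 = 0·2^0 + 1·2^1 + 0·2^2 + 1·2^3
  c_4 = 9 = 1·2^0 + 0·2^1 + 0·2^2 + 1·2^3
  c_5 = 5 = 1·2^0 + 0·2^1 + 1·2^2
  c_6 = 10 = 0·2^0 + 1·2^1 + 0·2^2 + 1·2^3
  c_7 = 0
  c_8 = 0
Factor λ_0 = (0, 1, 0, 1, 1, 0, 0, 0)
Factor λ_1 = (1, 1, 1, 0, 0, 1, 0, 0)
Factor λ_2 = (1, 0, 0, 0, 1, 0, 0, 0)
Factor λ_3 = (0, 0, 1, 1, 0, 1, 0, 0)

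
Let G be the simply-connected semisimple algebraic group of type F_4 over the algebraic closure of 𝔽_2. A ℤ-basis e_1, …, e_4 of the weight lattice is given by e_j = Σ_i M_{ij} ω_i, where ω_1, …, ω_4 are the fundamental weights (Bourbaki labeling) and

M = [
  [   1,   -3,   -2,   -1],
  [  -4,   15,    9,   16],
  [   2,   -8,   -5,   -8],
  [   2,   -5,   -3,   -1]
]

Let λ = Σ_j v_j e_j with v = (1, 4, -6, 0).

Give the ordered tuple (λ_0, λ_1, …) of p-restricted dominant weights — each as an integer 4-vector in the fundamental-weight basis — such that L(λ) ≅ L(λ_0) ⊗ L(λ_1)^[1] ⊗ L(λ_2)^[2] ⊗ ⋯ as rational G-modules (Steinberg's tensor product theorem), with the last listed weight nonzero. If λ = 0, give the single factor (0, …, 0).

((1, 0, 0, 0), (0, 1, 0, 0))

Change of basis e → ω: c = M·v where v = (1, 4, -6, 0):
  c_1 = 1*1 + -3*4 + -2*-6 + -1*0 = 1
  c_2 = -4*1 + 15*4 + 9*-6 + 16*0 = 2
  c_3 = 2*1 + -8*4 + -5*-6 + -8*0 = 0
  c_4 = 2*1 + -5*4 + -3*-6 + -1*0 = 0
p = 2; digits c_i = Σ_j d_{ij}·2^j, 0 ≤ d_{ij} < 2:
  c_1 = 1 = 1·2^0
  c_2 = 2 = 0·2^0 + 1·2^1
  c_3 = 0
  c_4 = 0
p-restricted factor λ_0 = (1, 0, 0, 0)
p-restricted factor λ_1 = (0, 1, 0, 0)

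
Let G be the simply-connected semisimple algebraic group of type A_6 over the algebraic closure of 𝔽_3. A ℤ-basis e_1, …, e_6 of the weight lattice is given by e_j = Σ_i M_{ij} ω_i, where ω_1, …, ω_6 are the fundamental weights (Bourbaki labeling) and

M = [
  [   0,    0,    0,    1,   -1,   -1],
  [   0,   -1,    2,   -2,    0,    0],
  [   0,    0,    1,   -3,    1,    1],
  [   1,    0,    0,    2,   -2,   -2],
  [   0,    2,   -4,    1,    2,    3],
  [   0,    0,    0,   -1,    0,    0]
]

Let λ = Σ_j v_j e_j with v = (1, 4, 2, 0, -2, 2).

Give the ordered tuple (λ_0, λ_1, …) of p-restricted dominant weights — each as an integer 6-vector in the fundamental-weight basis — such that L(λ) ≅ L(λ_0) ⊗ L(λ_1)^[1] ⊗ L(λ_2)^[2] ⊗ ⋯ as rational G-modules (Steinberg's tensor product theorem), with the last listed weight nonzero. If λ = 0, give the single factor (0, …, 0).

((0, 0, 2, 1, 2, 0),)

In the fundamental-weight basis, λ has coordinates c = M·v (v = (1, 4, 2, 0, -2, 2)):
  c_1 = 0*1 + 0*4 + 0*2 + 1*0 + -1*-2 + -1*2 = 0
  c_2 = 0*1 + -1*4 + 2*2 + -2*0 + 0*-2 + 0*2 = 0
  c_3 = 0*1 + 0*4 + 1*2 + -3*0 + 1*-2 + 1*2 = 2
  c_4 = 1*1 + 0*4 + 0*2 + 2*0 + -2*-2 + -2*2 = 1
  c_5 = 0*1 + 2*4 + -4*2 + 1*0 + 2*-2 + 3*2 = 2
  c_6 = 0*1 + 0*4 + 0*2 + -1*0 + 0*-2 + 0*2 = 0
Expand coordinatewise in base 3:
  c_1 = 0
  c_2 = 0
  c_3 = 2 = 2·3^0
  c_4 = 1 = 1·3^0
  c_5 = 2 = 2·3^0
  c_6 = 0
λ_0 = (0, 0, 2, 1, 2, 0)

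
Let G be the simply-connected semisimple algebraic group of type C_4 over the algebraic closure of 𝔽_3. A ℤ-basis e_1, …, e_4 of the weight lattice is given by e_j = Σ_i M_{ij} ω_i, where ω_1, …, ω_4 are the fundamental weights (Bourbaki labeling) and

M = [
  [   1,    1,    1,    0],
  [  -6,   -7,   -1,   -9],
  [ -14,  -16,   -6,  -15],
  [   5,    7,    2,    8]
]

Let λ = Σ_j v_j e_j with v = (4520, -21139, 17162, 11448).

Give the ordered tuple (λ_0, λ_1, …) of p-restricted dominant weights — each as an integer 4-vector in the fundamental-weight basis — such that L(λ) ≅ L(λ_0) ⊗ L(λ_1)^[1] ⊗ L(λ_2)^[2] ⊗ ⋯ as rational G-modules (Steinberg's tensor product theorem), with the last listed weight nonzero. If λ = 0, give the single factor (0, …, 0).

((0, 2, 0, 1), (1, 0, 0, 1), (0, 1, 1, 2), (2, 0, 0, 1), (0, 2, 0, 0), (2, 2, 1, 2))

In the fundamental-weight basis, λ has coordinates c = M·v (v = (4520, -21139, 17162, 11448)):
  c_1 = 1*4520 + 1*-21139 + 1*17162 + 0*11448 = 543
  c_2 = -6*4520 + -7*-21139 + -1*17162 + -9*11448 = 659
  c_3 = -14*4520 + -16*-21139 + -6*17162 + -15*11448 = 252
  c_4 = 5*4520 + 7*-21139 + 2*17162 + 8*11448 = 535
p = 3; digits c_i = Σ_j d_{ij}·3^j, 0 ≤ d_{ij} < 3:
  c_1 = 543 = 0·3^0 + 1·3^1 + 0·3^2 + 2·3^3 + 0·3^4 + 2·3^5
  c_2 = 659 = 2·3^0 + 0·3^1 + 1·3^2 + 0·3^3 + 2·3^4 + 2·3^5
  c_3 = 252 = 0·3^0 + 0·3^1 + 1·3^2 + 0·3^3 + 0·3^4 + 1·3^5
  c_4 = 535 = 1·3^0 + 1·3^1 + 2·3^2 + 1·3^3 + 0·3^4 + 2·3^5
p-restricted factor λ_0 = (0, 2, 0, 1)
p-restricted factor λ_1 = (1, 0, 0, 1)
p-restricted factor λ_2 = (0, 1, 1, 2)
p-restricted factor λ_3 = (2, 0, 0, 1)
p-restricted factor λ_4 = (0, 2, 0, 0)
p-restricted factor λ_5 = (2, 2, 1, 2)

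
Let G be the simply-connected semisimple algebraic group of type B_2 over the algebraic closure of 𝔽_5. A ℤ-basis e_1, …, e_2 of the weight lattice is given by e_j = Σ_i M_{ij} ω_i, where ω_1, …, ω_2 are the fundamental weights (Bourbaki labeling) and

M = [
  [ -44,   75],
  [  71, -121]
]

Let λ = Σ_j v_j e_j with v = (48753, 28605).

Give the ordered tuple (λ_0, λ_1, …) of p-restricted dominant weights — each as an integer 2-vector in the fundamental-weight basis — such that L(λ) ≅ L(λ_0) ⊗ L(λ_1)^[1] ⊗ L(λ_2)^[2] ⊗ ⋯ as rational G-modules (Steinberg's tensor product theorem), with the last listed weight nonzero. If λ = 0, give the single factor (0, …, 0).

((3, 3), (3, 1), (4, 0), (1, 2))

ω-coordinates c = M·v, v = (48753, 28605):
  c_1 = (-44)·(48753) + (75)·(28605) = 243
  c_2 = (71)·(48753) + (-121)·(28605) = 258
Base-5 expansion of each c_i:
  c_1 = 243 = 3·5^0 + 3·5^1 + 4·5^2 + 1·5^3
  c_2 = 258 = 3·5^0 + 1·5^1 + 0·5^2 + 2·5^3
Factor λ_0 = (3, 3)
Factor λ_1 = (3, 1)
Factor λ_2 = (4, 0)
Factor λ_3 = (1, 2)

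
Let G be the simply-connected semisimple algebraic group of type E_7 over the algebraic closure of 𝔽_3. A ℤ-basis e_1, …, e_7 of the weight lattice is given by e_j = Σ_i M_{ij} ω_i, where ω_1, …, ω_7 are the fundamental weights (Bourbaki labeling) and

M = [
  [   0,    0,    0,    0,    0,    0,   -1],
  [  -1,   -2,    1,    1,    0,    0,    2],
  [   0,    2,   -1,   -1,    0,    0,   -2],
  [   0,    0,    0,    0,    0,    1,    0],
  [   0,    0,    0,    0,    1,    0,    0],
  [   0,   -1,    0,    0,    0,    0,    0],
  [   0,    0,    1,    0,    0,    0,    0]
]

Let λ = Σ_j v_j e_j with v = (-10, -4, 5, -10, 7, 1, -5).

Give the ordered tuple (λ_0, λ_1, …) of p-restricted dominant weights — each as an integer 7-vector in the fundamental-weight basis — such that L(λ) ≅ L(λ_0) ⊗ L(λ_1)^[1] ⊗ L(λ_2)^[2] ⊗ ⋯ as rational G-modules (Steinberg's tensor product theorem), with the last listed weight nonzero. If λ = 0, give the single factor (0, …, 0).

((2, 0, 1, 1, 1, 1, 2), (1, 1, 2, 0, 2, 1, 1))

Converting to the ω-basis (c_i = row i of M dotted with v = (-10, -4, 5, -10, 7, 1, -5)):
  c_1 = (0)·(-10) + (0)·(-4) + (0)·(5) + (0)·(-10) + (0)·(7) + (0)·(1) + (-1)·(-5) = 5
  c_2 = (-1)·(-10) + (-2)·(-4) + (1)·(5) + (1)·(-10) + (0)·(7) + (0)·(1) + (2)·(-5) = 3
  c_3 = (0)·(-10) + (2)·(-4) + (-1)·(5) + (-1)·(-10) + (0)·(7) + (0)·(1) + (-2)·(-5) = 7
  c_4 = (0)·(-10) + (0)·(-4) + (0)·(5) + (0)·(-10) + (0)·(7) + (1)·(1) + (0)·(-5) = 1
  c_5 = (0)·(-10) + (0)·(-4) + (0)·(5) + (0)·(-10) + (1)·(7) + (0)·(1) + (0)·(-5) = 7
  c_6 = (0)·(-10) + (-1)·(-4) + (0)·(5) + (0)·(-10) + (0)·(7) + (0)·(1) + (0)·(-5) = 4
  c_7 = (0)·(-10) + (0)·(-4) + (1)·(5) + (0)·(-10) + (0)·(7) + (0)·(1) + (0)·(-5) = 5
Expand coordinatewise in base 3:
  c_1 = 5 = 2·3^0 + 1·3^1
  c_2 = 3 = 0·3^0 + 1·3^1
  c_3 = 7 = 1·3^0 + 2·3^1
  c_4 = 1 = 1·3^0
  c_5 = 7 = 1·3^0 + 2·3^1
  c_6 = 4 = 1·3^0 + 1·3^1
  c_7 = 5 = 2·3^0 + 1·3^1
Factor λ_0 = (2, 0, 1, 1, 1, 1, 2)
Factor λ_1 = (1, 1, 2, 0, 2, 1, 1)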